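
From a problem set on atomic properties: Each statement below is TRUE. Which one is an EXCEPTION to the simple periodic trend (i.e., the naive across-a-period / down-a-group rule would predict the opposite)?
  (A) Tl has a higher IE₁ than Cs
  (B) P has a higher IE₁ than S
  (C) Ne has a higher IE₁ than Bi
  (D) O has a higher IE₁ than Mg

The general trend: IE₁ increases across a period and decreases down a group.
(A) Tl (period 6, group 13) vs Cs (period 6, group 1): the stated order agrees with the simple trend.
(B) P (period 3, group 15) vs S (period 3, group 16): the stated order contradicts the simple trend.
(C) Ne (period 2, group 18) vs Bi (period 6, group 15): the stated order agrees with the simple trend.
(D) O (period 2, group 16) vs Mg (period 3, group 2): the stated order agrees with the simple trend.
The exception is (B): S (3p⁴) ionizes more easily than half-filled P (3p³) because the paired 3p electron in S is pushed out by e⁻–e⁻ repulsion.

(B)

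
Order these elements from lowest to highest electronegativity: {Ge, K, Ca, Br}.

K, Ca, Ge, Br

K is in period 4, group 1; Ca is in period 4, group 2; Ge is in period 4, group 14; Br is in period 4, group 17.
Smaller atoms with higher effective nuclear charge are more electronegative.
All lie in period 4, so electronegativity increases left to right.
So from lowest to highest: K < Ca < Ge < Br.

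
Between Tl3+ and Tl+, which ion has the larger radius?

Tl+

Both ions have Z = 81 protons, but Tl3+ has lost more electrons, so its remaining electrons feel a larger effective nuclear charge per electron and are pulled in more tightly.
Higher positive charge → smaller ion, so Tl+ > Tl3+.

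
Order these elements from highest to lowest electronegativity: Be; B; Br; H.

H is in period 1, group 1; Be is in period 2, group 2; B is in period 2, group 13; Br is in period 4, group 17.
EN rises left→right (higher Z_eff, smaller atoms) and falls top→bottom (larger, more shielded atoms).
Here both period and group differ, so the two effects have to be weighed against each other.
B > Be: both are in period 2; the period trend gives B the larger value.
H > B: the two effects oppose for this pair; the down-group effect wins (2.20 vs 2.04).
Br > H: period and group pull opposite ways; the across-period shift dominates (2.96 vs 2.20).
Approximate values (Pauling): H 2.20, Be 1.57, B 2.04, Br 2.96.
So from highest to lowest: Br > H > B > Be.

Br > H > B > Be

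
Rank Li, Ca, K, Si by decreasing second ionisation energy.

The second ionization energy removes an electron from the +1 ion. For each element: Li⁺ is the bare [He] core; Ca⁺ still has 1 valence electron; K⁺ is the bare [Ar] core; Si⁺ still has 3 valence electrons.
Pulling an electron out of a noble-gas core costs far more than removing a remaining valence electron, so K and Li sit at the high end of IE_2.
Valence configurations: Ca⁺ [Ar]4s¹, Si⁺ [Ne]3s²3p¹.
Tabulated IE_2 (kJ/mol): Li 7298, Ca 1145, K 3052, Si 1577.
Putting it together, IE_2: Ca < Si < K < Li.

Li > K > Si > Ca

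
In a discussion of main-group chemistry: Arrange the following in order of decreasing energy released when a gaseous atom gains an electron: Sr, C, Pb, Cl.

C is in period 2, group 14; Cl is in period 3, group 17; Sr is in period 5, group 2; Pb is in period 6, group 14.
Adding an electron releases more energy for atoms nearer the top right (short of the noble gases).
Neither a single period nor a single group — weigh both effects.
Pb > Sr: the two effects oppose for this pair; the across-period effect wins (35 vs 5 kJ/mol).
C > Pb: C sits above Pb in group 14, so the down-group effect alone puts C higher.
Cl > C: the two effects oppose for this pair; the across-period effect wins (349 vs 122 kJ/mol).
Approximate values (kJ/mol): C 122, Cl 349, Sr 5, Pb 35.
So from highest to lowest: Cl > C > Pb > Sr.

Cl > C > Pb > Sr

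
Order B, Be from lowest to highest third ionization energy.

B < Be

After 2 electrons have been removed, what remains? B²⁺ still has 1 valence electron; Be²⁺ is the bare [He] core.
Breaking into a closed-shell core is much more expensive than removing a leftover valence electron — Be has the largest IE_3 here.
Approximate IE_3 values (kJ/mol): B 3660, Be 14849.
Hence IE_3: B < Be.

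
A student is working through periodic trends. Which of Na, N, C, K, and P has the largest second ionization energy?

After 1 electron has been removed, what remains? Na⁺ is the bare [Ne] core; N⁺ still has 4 valence electrons; C⁺ still has 3 valence electrons; K⁺ is the bare [Ar] core; P⁺ still has 4 valence electrons.
Breaking into a closed-shell core is much more expensive than removing a leftover valence electron — K and Na have the largest IE_2 here.
Valence configurations: N⁺ [He]2s²2p², C⁺ [He]2s²2p¹, P⁺ [Ne]3s²3p².
Approximate IE_2 values (kJ/mol): Na 4562, N 2856, C 2353, K 3052, P 1907.
Putting it together, IE_2: P < C < N < K < Na.

Na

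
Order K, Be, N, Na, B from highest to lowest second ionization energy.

Na, K, N, B, Be

IE_2 is the cost of taking one more electron from the +1 cation: K⁺ is the bare [Ar] core; Be⁺ still has 1 valence electron; N⁺ still has 4 valence electrons; Na⁺ is the bare [Ne] core; B⁺ still has 2 valence electrons.
Core electrons are held far more tightly than valence electrons, so K and Na top the IE_2 order.
Valence configurations: Be⁺ [He]2s¹, N⁺ [He]2s²2p², B⁺ [He]2s².
Tabulated IE_2 (kJ/mol): K 3052, Be 1757, N 2856, Na 4562, B 2427.
Hence IE_2: Be < B < N < K < Na.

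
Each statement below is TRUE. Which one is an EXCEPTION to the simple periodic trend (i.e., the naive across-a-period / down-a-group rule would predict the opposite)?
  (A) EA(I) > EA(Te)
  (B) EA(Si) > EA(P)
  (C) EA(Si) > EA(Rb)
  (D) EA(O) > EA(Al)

The general trend: electron affinity increases across a period and decreases down a group.
(A) I (period 5, group 17) vs Te (period 5, group 16): the stated order agrees with the simple trend.
(B) Si (period 3, group 14) vs P (period 3, group 15): the stated order contradicts the simple trend.
(C) Si (period 3, group 14) vs Rb (period 5, group 1): the stated order agrees with the simple trend.
(D) O (period 2, group 16) vs Al (period 3, group 13): the stated order agrees with the simple trend.
The exception is (B): adding an electron to P's half-filled 3p³ is unfavourable, so Si (3p²) has the more exothermic EA.

(B)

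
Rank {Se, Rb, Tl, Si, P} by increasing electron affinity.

Tl < Rb < P < Si < Se

Si is in period 3, group 14; P is in period 3, group 15; Se is in period 4, group 16; Rb is in period 5, group 1; Tl is in period 6, group 13.
Adding an electron releases more energy for atoms nearer the top right (short of the noble gases).
Neither a single period nor a single group — weigh both effects.
Rb > Tl: the two effects oppose for this pair; the down-group effect wins (47 vs 19 kJ/mol).
P > Rb: both effects reinforce here, so P is clearly the higher of the two.
Si > P: this pair runs against the simple trend — see the exception note.
Se > Si: period and group pull opposite ways; the across-period shift dominates (195 vs 134 kJ/mol).
Note the exception: Si has a higher electron affinity than P, contrary to the simple trend — adding an electron to P's half-filled 3p³ is unfavourable, so Si (3p²) has the more exothermic EA.
For reference (kJ/mol): Si 134, P 72, Se 195, Rb 47, Tl 19.
So from lowest to highest: Tl < Rb < P < Si < Se.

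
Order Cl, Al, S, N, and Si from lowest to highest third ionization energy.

The third ionization energy removes an electron from the +2 ion. For each element: Cl²⁺ still has 5 valence electrons; Al²⁺ still has 1 valence electron; S²⁺ still has 4 valence electrons; N²⁺ still has 3 valence electrons; Si²⁺ still has 2 valence electrons.
All are still removing valence electrons, so compare the +2 ions as you would atoms: IE_3 generally rises across a period (higher Z_eff) and falls down a group (larger shell), subject to the usual subshell exceptions.
Valence configurations: Cl²⁺ [Ne]3s²3p³, Al²⁺ [Ne]3s¹, S²⁺ [Ne]3s²3p², N²⁺ [He]2s²2p¹, Si²⁺ [Ne]3s².
Approximate IE_3 values (kJ/mol): Cl 3822, Al 2745, S 3357, N 4578, Si 3232.
So the third ionization energies run Al < Si < S < Cl < N.

Al < Si < S < Cl < N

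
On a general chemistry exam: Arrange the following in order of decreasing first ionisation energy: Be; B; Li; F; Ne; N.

Li is in period 2, group 1; Be is in period 2, group 2; B is in period 2, group 13; N is in period 2, group 15; F is in period 2, group 17; Ne is in period 2, group 18.
Across a period the outer electron is held more tightly (higher IE₁); down a group it sits in a higher shell, more shielded, and comes off more easily.
All lie in period 2; the across-period trend (first ionization energy increases left to right) applies, with the exception below.
Note the exception: Be has a higher first ionization energy than B, contrary to the simple trend — removing B's lone 2p electron is easier than breaking Be's filled 2s².
Tabulated first ionization energy (kJ/mol): Li 520, Be 900, B 801, N 1402, F 1681, Ne 2081.
So from highest to lowest: Ne > F > N > Be > B > Li.

Ne > F > N > Be > B > Li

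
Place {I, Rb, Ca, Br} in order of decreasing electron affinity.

Electron affinity generally becomes more exothermic across a period toward the halogens and less exothermic down a group.
These span different periods and groups, so the two trends combine.
Rb > Ca: this pair runs against the simple trend — see the exception note.
I > Rb: I lies to the right of Rb in period 5, so the across-period effect alone puts I higher.
Br > I: they share group 17; the group trend gives Br the larger value.
Note the exception: Rb has a higher electron affinity than Ca, contrary to the simple trend — adding an electron to Ca (ns²) has to open a new, higher-energy np subshell, which is unfavourable.
Tabulated electron affinity (kJ/mol): Ca 2, Br 325, Rb 47, I 295.
So from highest to lowest: Br > I > Rb > Ca.

Br > I > Rb > Ca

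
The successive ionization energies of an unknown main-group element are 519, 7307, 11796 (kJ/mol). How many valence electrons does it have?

1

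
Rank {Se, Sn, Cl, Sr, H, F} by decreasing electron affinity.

H is in period 1, group 1; F is in period 2, group 17; Cl is in period 3, group 17; Se is in period 4, group 16; Sr is in period 5, group 2; Sn is in period 5, group 14.
Electron affinity generally becomes more exothermic across a period toward the halogens and less exothermic down a group.
Here both period and group differ, so the two effects have to be weighed against each other.
H > Sr: the two effects oppose for this pair; the down-group effect wins (73 vs 5 kJ/mol).
Sn > H: the two effects oppose for this pair; the across-period effect wins (107 vs 73 kJ/mol).
Se > Sn: both effects reinforce here, so Se is clearly the higher of the two.
F > Se: both effects reinforce here, so F is clearly the higher of the two.
Cl > F: this pair runs against the simple trend — see the exception note.
Note the exception: Cl has a higher electron affinity than F, contrary to the simple trend — F's small 2p subshell makes the incoming electron feel strong e⁻–e⁻ repulsion, so Cl actually releases more energy on gaining an electron.
Tabulated electron affinity (kJ/mol): H 73, F 328, Cl 349, Se 195, Sr 5, Sn 107.
So from highest to lowest: Cl > F > Se > Sn > H > Sr.

Cl > F > Se > Sn > H > Sr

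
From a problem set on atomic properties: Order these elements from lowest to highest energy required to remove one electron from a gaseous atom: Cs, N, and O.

Cs, O, N

N is in period 2, group 15; O is in period 2, group 16; Cs is in period 6, group 1.
IE₁ increases left→right with effective nuclear charge and decreases top→bottom as the valence shell moves farther out.
These span different periods and groups, so the two trends combine.
O > Cs: relative to Cs, both the across-period and down-group shifts push O's first ionization energy up.
N > O: this pair runs against the simple trend — see the exception note.
Note the exception: N has a higher first ionization energy than O, contrary to the simple trend — pairing an electron in O's 2p⁴ costs repulsion energy, so O ionizes more easily than half-filled N (2p³).
Tabulated first ionization energy (kJ/mol): N 1402, O 1314, Cs 376.
So from lowest to highest: Cs < O < N.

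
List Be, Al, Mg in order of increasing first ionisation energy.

Be is in period 2, group 2; Mg is in period 3, group 2; Al is in period 3, group 13.
Removing the outermost electron gets harder across a period and easier down a group.
These span different periods and groups, so the two trends combine.
Mg > Al: this pair runs against the simple trend — see the exception note.
Be > Mg: Be sits above Mg in group 2, so the down-group effect alone puts Be higher.
Note the exception: Mg has a higher first ionization energy than Al, contrary to the simple trend — Al's single 3p electron is easier to remove than one from Mg's filled 3s².
Approximate values (kJ/mol): Be 900, Mg 738, Al 578.
So from lowest to highest: Al < Mg < Be.

Al < Mg < Be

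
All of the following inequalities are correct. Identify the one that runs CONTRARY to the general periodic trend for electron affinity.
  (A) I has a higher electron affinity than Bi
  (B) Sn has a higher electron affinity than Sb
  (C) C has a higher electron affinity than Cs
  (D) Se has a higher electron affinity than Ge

(B)

The general trend: electron affinity increases across a period and decreases down a group.
(A) I (period 5, group 17) vs Bi (period 6, group 15): the stated order agrees with the simple trend.
(B) Sn (period 5, group 14) vs Sb (period 5, group 15): the stated order contradicts the simple trend.
(C) C (period 2, group 14) vs Cs (period 6, group 1): the stated order agrees with the simple trend.
(D) Se (period 4, group 16) vs Ge (period 4, group 14): the stated order agrees with the simple trend.
The exception is (B): adding an electron to Sb's half-filled 5p³ is unfavourable, so Sn has the more exothermic EA.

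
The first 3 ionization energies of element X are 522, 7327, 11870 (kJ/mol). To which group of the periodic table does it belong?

Look for the largest jump between consecutive ionization energies: IE2/IE1 ≈ 14.0, far larger than any earlier ratio.
That jump marks the point where a core electron is being removed. So the atom has 1 valence electron.
A main-group element with 1 valence electron is in group 1.

Group 1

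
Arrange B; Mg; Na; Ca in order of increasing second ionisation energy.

IE_2 is the cost of taking one more electron from the +1 cation: B⁺ still has 2 valence electrons; Mg⁺ still has 1 valence electron; Na⁺ is the bare [Ne] core; Ca⁺ still has 1 valence electron.
Pulling an electron out of a noble-gas core costs far more than removing a remaining valence electron, so Na sits at the high end of IE_2.
Valence configurations: B⁺ [He]2s², Mg⁺ [Ne]3s¹, Ca⁺ [Ar]4s¹.
The numbers (kJ/mol): B 2427, Mg 1451, Na 4562, Ca 1145.
Overall IE_2 order: Ca < Mg < B < Na.

Ca < Mg < B < Na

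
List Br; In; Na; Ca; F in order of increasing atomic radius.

F is in period 2, group 17; Na is in period 3, group 1; Ca is in period 4, group 2; Br is in period 4, group 17; In is in period 5, group 13.
Radius decreases left→right (rising Z_eff, same n) and increases top→bottom (higher n).
Here both period and group differ, so the two effects have to be weighed against each other.
Br > F: Br sits below F in group 17, so the down-group effect alone puts Br larger.
In > Br: both effects reinforce here, so In is clearly the larger of the two.
Na > In: period and group pull opposite ways; the across-period shift dominates (155 vs 142 pm).
Ca > Na: period and group pull opposite ways; the down-group shift dominates (171 vs 155 pm).
For reference (pm): F 64, Na 155, Ca 171, Br 114, In 142.
So from smallest to largest: F < Br < In < Na < Ca.

F < Br < In < Na < Ca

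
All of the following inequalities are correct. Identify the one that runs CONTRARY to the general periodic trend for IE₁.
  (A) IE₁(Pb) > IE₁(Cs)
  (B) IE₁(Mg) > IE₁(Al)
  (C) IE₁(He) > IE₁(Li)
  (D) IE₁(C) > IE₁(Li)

The general trend: IE₁ increases across a period and decreases down a group.
(A) Pb (period 6, group 14) vs Cs (period 6, group 1): the stated order agrees with the simple trend.
(B) Mg (period 3, group 2) vs Al (period 3, group 13): the stated order contradicts the simple trend.
(C) He (period 1, group 18) vs Li (period 2, group 1): the stated order agrees with the simple trend.
(D) C (period 2, group 14) vs Li (period 2, group 1): the stated order agrees with the simple trend.
The exception is (B): Al's single 3p electron is easier to remove than one from Mg's filled 3s².

(B)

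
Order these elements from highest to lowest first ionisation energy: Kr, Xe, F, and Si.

F, Kr, Xe, Si

F is in period 2, group 17; Si is in period 3, group 14; Kr is in period 4, group 18; Xe is in period 5, group 18.
Removing the outermost electron gets harder across a period and easier down a group.
Here both period and group differ, so the two effects have to be weighed against each other.
Xe > Si: the two effects oppose for this pair; the across-period effect wins (1170 vs 786 kJ/mol).
Kr > Xe: Kr sits above Xe in group 18, so the down-group effect alone puts Kr higher.
F > Kr: period and group pull opposite ways; the down-group shift dominates (1681 vs 1351 kJ/mol).
For reference (kJ/mol): F 1681, Si 786, Kr 1351, Xe 1170.
So from highest to lowest: F > Kr > Xe > Si.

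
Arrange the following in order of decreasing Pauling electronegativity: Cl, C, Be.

Cl > C > Be

Be is in period 2, group 2; C is in period 2, group 14; Cl is in period 3, group 17.
Electronegativity increases across a period and decreases down a group, tracking effective nuclear charge and atomic size.
These span different periods and groups, so the two trends combine.
C > Be: C lies to the right of Be in period 2, so the across-period effect alone puts C higher.
Cl > C: period and group pull opposite ways; the across-period shift dominates (3.16 vs 2.55).
Tabulated electronegativity (Pauling): Be 1.57, C 2.55, Cl 3.16.
So from highest to lowest: Cl > C > Be.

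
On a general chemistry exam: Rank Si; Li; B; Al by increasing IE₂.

IE_2 is the cost of taking one more electron from the +1 cation: Si⁺ still has 3 valence electrons; Li⁺ is the bare [He] core; B⁺ still has 2 valence electrons; Al⁺ still has 2 valence electrons.
Breaking into a closed-shell core is much more expensive than removing a leftover valence electron — Li has the largest IE_2 here.
Valence configurations: Si⁺ [Ne]3s²3p¹, B⁺ [He]2s², Al⁺ [Ne]3s².
Si⁺ loses a lone 3p electron whereas Al⁺ must break into a filled 3s² pair, so IE_2(Al) > IE_2(Si) even though Si has the higher nuclear charge.
Approximate IE_2 values (kJ/mol): Si 1577, Li 7298, B 2427, Al 1817.
Hence IE_2: Si < Al < B < Li.

Si < Al < B < Li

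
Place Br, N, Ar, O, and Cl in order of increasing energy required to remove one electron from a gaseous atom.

N is in period 2, group 15; O is in period 2, group 16; Cl is in period 3, group 17; Ar is in period 3, group 18; Br is in period 4, group 17.
Across a period the outer electron is held more tightly (higher IE₁); down a group it sits in a higher shell, more shielded, and comes off more easily.
Neither a single period nor a single group — weigh both effects.
Cl > Br: Cl sits above Br in group 17, so the down-group effect alone puts Cl higher.
O > Cl: the two effects oppose for this pair; the down-group effect wins (1314 vs 1251 kJ/mol).
N > O: this pair runs against the simple trend — see the exception note.
Ar > N: the two effects oppose for this pair; the across-period effect wins (1521 vs 1402 kJ/mol).
Note the exception: N has a higher first ionization energy than O, contrary to the simple trend — pairing an electron in O's 2p⁴ costs repulsion energy, so O ionizes more easily than half-filled N (2p³).
Approximate values (kJ/mol): N 1402, O 1314, Cl 1251, Ar 1521, Br 1140.
So from lowest to highest: Br < Cl < O < N < Ar.

Br, Cl, O, N, Ar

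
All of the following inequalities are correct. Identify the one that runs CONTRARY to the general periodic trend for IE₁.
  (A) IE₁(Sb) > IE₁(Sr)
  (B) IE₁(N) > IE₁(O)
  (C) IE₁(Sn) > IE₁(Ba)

(B)

The general trend: IE₁ increases across a period and decreases down a group.
(A) Sb (period 5, group 15) vs Sr (period 5, group 2): the stated order agrees with the simple trend.
(B) N (period 2, group 15) vs O (period 2, group 16): the stated order contradicts the simple trend.
(C) Sn (period 5, group 14) vs Ba (period 6, group 2): the stated order agrees with the simple trend.
The exception is (B): pairing an electron in O's 2p⁴ costs repulsion energy, so O ionizes more easily than half-filled N (2p³).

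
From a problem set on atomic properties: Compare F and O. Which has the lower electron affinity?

O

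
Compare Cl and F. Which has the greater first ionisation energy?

F

F is in period 2, group 17; Cl is in period 3, group 17.
IE₁ increases left→right with effective nuclear charge and decreases top→bottom as the valence shell moves farther out.
All are in group 17, so first ionization energy increases up the group.
So F has the greater first ionisation energy (F > Cl).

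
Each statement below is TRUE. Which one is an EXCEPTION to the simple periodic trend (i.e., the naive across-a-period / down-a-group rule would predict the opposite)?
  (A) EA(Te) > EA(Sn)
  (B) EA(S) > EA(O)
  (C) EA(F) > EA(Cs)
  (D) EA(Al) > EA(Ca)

The general trend: electron affinity increases across a period and decreases down a group.
(A) Te (period 5, group 16) vs Sn (period 5, group 14): the stated order agrees with the simple trend.
(B) S (period 3, group 16) vs O (period 2, group 16): the stated order contradicts the simple trend.
(C) F (period 2, group 17) vs Cs (period 6, group 1): the stated order agrees with the simple trend.
(D) Al (period 3, group 13) vs Ca (period 4, group 2): the stated order agrees with the simple trend.
The exception is (B): the compact 2p subshell of O repels the added electron more than S's larger 3p does.

(B)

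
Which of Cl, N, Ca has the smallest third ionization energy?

Cl

After 2 electrons have been removed, what remains? Cl²⁺ still has 5 valence electrons; N²⁺ still has 3 valence electrons; Ca²⁺ is the bare [Ar] core.
Breaking into a closed-shell core is much more expensive than removing a leftover valence electron — Ca has the largest IE_3 here.
Valence configurations: Cl²⁺ [Ne]3s²3p³, N²⁺ [He]2s²2p¹.
Tabulated IE_3 (kJ/mol): Cl 3822, N 4578, Ca 4912.
Overall IE_3 order: Cl < N < Ca.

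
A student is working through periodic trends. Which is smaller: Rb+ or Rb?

Rb+

Forming Rb+ removes 1 electron from Rb. Fewer electrons for the same nuclear charge means less shielding and a higher Z_eff on the remaining electrons, and for main-group metals the entire outer shell is lost.
A cation is smaller than its parent atom: Rb+ < Rb.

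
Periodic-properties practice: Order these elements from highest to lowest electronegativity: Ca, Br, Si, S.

Si is in period 3, group 14; S is in period 3, group 16; Ca is in period 4, group 2; Br is in period 4, group 17.
EN rises left→right (higher Z_eff, smaller atoms) and falls top→bottom (larger, more shielded atoms).
Here both period and group differ, so the two effects have to be weighed against each other.
Si > Ca: both effects reinforce here, so Si is clearly the higher of the two.
S > Si: S lies to the right of Si in period 3, so the across-period effect alone puts S higher.
Br > S: the two effects oppose for this pair; the across-period effect wins (2.96 vs 2.58).
For reference (Pauling): Si 1.90, S 2.58, Ca 1.00, Br 2.96.
So from highest to lowest: Br > S > Si > Ca.

Br > S > Si > Ca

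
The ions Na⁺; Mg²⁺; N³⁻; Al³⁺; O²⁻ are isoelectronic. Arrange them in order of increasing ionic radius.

All of these have 10 electrons, so size is governed by nuclear charge alone: the more protons, the stronger the pull on the same electron cloud, and the smaller the ion.
Nuclear charges: Al³⁺ (Z=13), Mg²⁺ (Z=12), Na⁺ (Z=11), O²⁻ (Z=8), N³⁻ (Z=7).
Smallest to largest: Al³⁺ < Mg²⁺ < Na⁺ < O²⁻ < N³⁻.

Al³⁺, Mg²⁺, Na⁺, O²⁻, N³⁻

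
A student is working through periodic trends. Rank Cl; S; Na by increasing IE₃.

S < Cl < Na

IE_3 is the cost of taking one more electron from the +2 cation: Cl²⁺ still has 5 valence electrons; S²⁺ still has 4 valence electrons; Na²⁺ is already 1 electron into the core.
Pulling an electron out of a noble-gas core costs far more than removing a remaining valence electron, so Na sits at the high end of IE_3.
Valence configurations: Cl²⁺ [Ne]3s²3p³, S²⁺ [Ne]3s²3p².
The numbers (kJ/mol): Cl 3822, S 3357, Na 6910.
Hence IE_3: S < Cl < Na.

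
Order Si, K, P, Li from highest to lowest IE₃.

After 2 electrons have been removed, what remains? Si²⁺ still has 2 valence electrons; K²⁺ is already 1 electron into the core; P²⁺ still has 3 valence electrons; Li²⁺ is already 1 electron into the core.
Pulling an electron out of a noble-gas core costs far more than removing a remaining valence electron, so K and Li sit at the high end of IE_3.
Valence configurations: Si²⁺ [Ne]3s², P²⁺ [Ne]3s²3p¹.
P²⁺ loses a lone 3p electron whereas Si²⁺ must break into a filled 3s² pair, so IE_3(Si) > IE_3(P) even though P has the higher nuclear charge.
Tabulated IE_3 (kJ/mol): Si 3232, K 4420, P 2914, Li 11815.
Overall IE_3 order: P < Si < K < Li.

Li, K, Si, P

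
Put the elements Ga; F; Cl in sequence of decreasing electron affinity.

EA tends to increase across a period and decrease down a group, though the pattern is less regular than for IE or radius.
Neither a single period nor a single group — weigh both effects.
F > Ga: both effects reinforce here, so F is clearly the higher of the two.
Cl > F: this pair runs against the simple trend — see the exception note.
Note the exception: Cl has a higher electron affinity than F, contrary to the simple trend — F's small 2p subshell makes the incoming electron feel strong e⁻–e⁻ repulsion, so Cl actually releases more energy on gaining an electron.
Approximate values (kJ/mol): F 328, Cl 349, Ga 29.
So from highest to lowest: Cl > F > Ga.

Cl, F, Ga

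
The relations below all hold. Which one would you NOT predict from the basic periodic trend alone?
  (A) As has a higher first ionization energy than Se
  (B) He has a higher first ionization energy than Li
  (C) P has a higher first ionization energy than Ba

The general trend: first ionization energy increases across a period and decreases down a group.
(A) As (period 4, group 15) vs Se (period 4, group 16): the stated order contradicts the simple trend.
(B) He (period 1, group 18) vs Li (period 2, group 1): the stated order agrees with the simple trend.
(C) P (period 3, group 15) vs Ba (period 6, group 2): the stated order agrees with the simple trend.
The exception is (A): Se (4p⁴) ionizes more easily than half-filled As (4p³).

(A)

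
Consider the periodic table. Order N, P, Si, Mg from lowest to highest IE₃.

Consider each +2 ion: N²⁺ still has 3 valence electrons; P²⁺ still has 3 valence electrons; Si²⁺ still has 2 valence electrons; Mg²⁺ is the bare [Ne] core.
Breaking into a closed-shell core is much more expensive than removing a leftover valence electron — Mg has the largest IE_3 here.
Valence configurations: N²⁺ [He]2s²2p¹, P²⁺ [Ne]3s²3p¹, Si²⁺ [Ne]3s².
P²⁺ loses a lone 3p electron whereas Si²⁺ must break into a filled 3s² pair, so IE_3(Si) > IE_3(P) even though P has the higher nuclear charge.
The numbers (kJ/mol): N 4578, P 2914, Si 3232, Mg 7733.
Hence IE_3: P < Si < N < Mg.

P < Si < N < Mg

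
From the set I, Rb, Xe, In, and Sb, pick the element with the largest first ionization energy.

Rb is in period 5, group 1; In is in period 5, group 13; Sb is in period 5, group 15; I is in period 5, group 17; Xe is in period 5, group 18.
Across a period the outer electron is held more tightly (higher IE₁); down a group it sits in a higher shell, more shielded, and comes off more easily.
All lie in period 5, so first ionization energy increases left to right.
The largest first ionization energy among these belongs to Xe.

Xe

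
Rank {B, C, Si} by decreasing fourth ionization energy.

B > C > Si

After 3 electrons have been removed, what remains? B³⁺ is the bare [He] core; C³⁺ still has 1 valence electron; Si³⁺ still has 1 valence electron.
Pulling an electron out of a noble-gas core costs far more than removing a remaining valence electron, so B sits at the high end of IE_4.
Valence configurations: C³⁺ [He]2s¹, Si³⁺ [Ne]3s¹.
Tabulated IE_4 (kJ/mol): B 25026, C 6223, Si 4356.
So the fourth ionization energies run Si < C < B.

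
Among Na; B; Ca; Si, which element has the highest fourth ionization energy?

The fourth ionization energy removes an electron from the +3 ion. For each element: Na³⁺ is already 2 electrons into the core; B³⁺ is the bare [He] core; Ca³⁺ is already 1 electron into the core; Si³⁺ still has 1 valence electron.
Core electrons are held far more tightly than valence electrons, so Ca, Na and B top the IE_4 order.
Tabulated IE_4 (kJ/mol): Na 9543, B 25026, Ca 6491, Si 4356.
Putting it together, IE_4: Si < Ca < Na < B.

B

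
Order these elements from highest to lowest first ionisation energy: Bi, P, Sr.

P, Bi, Sr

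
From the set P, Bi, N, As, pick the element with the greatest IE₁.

IE₁ increases left→right with effective nuclear charge and decreases top→bottom as the valence shell moves farther out.
All are in group 15, so first ionization energy increases up the group.
The greatest IE₁ among these belongs to N.

N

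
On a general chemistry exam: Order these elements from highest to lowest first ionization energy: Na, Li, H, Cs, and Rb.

H, Li, Na, Rb, Cs

H is in period 1, group 1; Li is in period 2, group 1; Na is in period 3, group 1; Rb is in period 5, group 1; Cs is in period 6, group 1.
Across a period the outer electron is held more tightly (higher IE₁); down a group it sits in a higher shell, more shielded, and comes off more easily.
All are in group 1, so first ionization energy increases up the group.
So from highest to lowest: H > Li > Na > Rb > Cs.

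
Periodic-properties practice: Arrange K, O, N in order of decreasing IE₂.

O > K > N

IE_2 is the cost of taking one more electron from the +1 cation: K⁺ is the bare [Ar] core; O⁺ still has 5 valence electrons; N⁺ still has 4 valence electrons.
Usually core removal costs more than valence removal, but here the competition is close: a tightly held n=2 valence electron can cost more to remove than an n=3 core electron, so the actual values have to decide it.
Valence configurations: O⁺ [He]2s²2p³, N⁺ [He]2s²2p².
Approximate IE_2 values (kJ/mol): K 3052, O 3388, N 2856.
Overall IE_2 order: N < K < O.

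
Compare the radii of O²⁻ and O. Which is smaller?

O

Forming O²⁻ adds 2 electrons to O. More electron–electron repulsion in the same shell, with unchanged nuclear charge, lets the cloud expand.
An anion is larger than its parent atom: O²⁻ > O.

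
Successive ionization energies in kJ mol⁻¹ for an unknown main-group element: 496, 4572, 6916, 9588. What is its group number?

Group 1

Look for the largest jump between consecutive ionization energies: IE2/IE1 ≈ 9.2, far larger than any earlier ratio.
That jump marks the point where a core electron is being removed. So the atom has 1 valence electron.
A main-group element with 1 valence electron is in group 1.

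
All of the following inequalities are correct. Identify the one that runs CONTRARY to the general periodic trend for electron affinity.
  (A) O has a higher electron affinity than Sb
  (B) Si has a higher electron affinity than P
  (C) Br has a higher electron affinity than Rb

(B)

The general trend: electron affinity increases across a period and decreases down a group.
(A) O (period 2, group 16) vs Sb (period 5, group 15): the stated order agrees with the simple trend.
(B) Si (period 3, group 14) vs P (period 3, group 15): the stated order contradicts the simple trend.
(C) Br (period 4, group 17) vs Rb (period 5, group 1): the stated order agrees with the simple trend.
The exception is (B): adding an electron to P's half-filled 3p³ is unfavourable, so Si (3p²) has the more exothermic EA.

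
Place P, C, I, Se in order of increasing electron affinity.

P < C < Se < I

C is in period 2, group 14; P is in period 3, group 15; Se is in period 4, group 16; I is in period 5, group 17.
Electron affinity generally becomes more exothermic across a period toward the halogens and less exothermic down a group.
These sit on a diagonal, where the across-period and down-group effects partly cancel.
C > P: period and group pull opposite ways; the down-group shift dominates (122 vs 72 kJ/mol).
Se > C: the two effects oppose for this pair; the across-period effect wins (195 vs 122 kJ/mol).
I > Se: the two effects oppose for this pair; the across-period effect wins (295 vs 195 kJ/mol).
For reference (kJ/mol): C 122, P 72, Se 195, I 295.
So from lowest to highest: P < C < Se < I.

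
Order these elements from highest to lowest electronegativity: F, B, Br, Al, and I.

B is in period 2, group 13; F is in period 2, group 17; Al is in period 3, group 13; Br is in period 4, group 17; I is in period 5, group 17.
Smaller atoms with higher effective nuclear charge are more electronegative.
Neither a single period nor a single group — weigh both effects.
B > Al: B sits above Al in group 13, so the down-group effect alone puts B higher.
I > B: period and group pull opposite ways; the across-period shift dominates (2.66 vs 2.04).
Br > I: Br sits above I in group 17, so the down-group effect alone puts Br higher.
F > Br: F sits above Br in group 17, so the down-group effect alone puts F higher.
Tabulated electronegativity (Pauling): B 2.04, F 3.98, Al 1.61, Br 2.96, I 2.66.
So from highest to lowest: F > Br > I > B > Al.

F, Br, I, B, Al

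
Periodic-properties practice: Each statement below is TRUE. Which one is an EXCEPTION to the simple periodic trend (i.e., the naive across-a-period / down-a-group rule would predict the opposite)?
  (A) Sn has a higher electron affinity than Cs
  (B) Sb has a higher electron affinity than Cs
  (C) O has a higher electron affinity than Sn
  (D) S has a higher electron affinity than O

The general trend: electron affinity increases across a period and decreases down a group.
(A) Sn (period 5, group 14) vs Cs (period 6, group 1): the stated order agrees with the simple trend.
(B) Sb (period 5, group 15) vs Cs (period 6, group 1): the stated order agrees with the simple trend.
(C) O (period 2, group 16) vs Sn (period 5, group 14): the stated order agrees with the simple trend.
(D) S (period 3, group 16) vs O (period 2, group 16): the stated order contradicts the simple trend.
The exception is (D): the compact 2p subshell of O repels the added electron more than S's larger 3p does.

(D)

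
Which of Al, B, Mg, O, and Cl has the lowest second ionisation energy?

Mg

After 1 electron has been removed, what remains? Al⁺ still has 2 valence electrons; B⁺ still has 2 valence electrons; Mg⁺ still has 1 valence electron; O⁺ still has 5 valence electrons; Cl⁺ still has 6 valence electrons.
All are still removing valence electrons, so compare the +1 ions as you would atoms: IE_2 generally rises across a period (higher Z_eff) and falls down a group (larger shell), subject to the usual subshell exceptions.
Valence configurations: Al⁺ [Ne]3s², B⁺ [He]2s², Mg⁺ [Ne]3s¹, O⁺ [He]2s²2p³, Cl⁺ [Ne]3s²3p⁴.
Tabulated IE_2 (kJ/mol): Al 1817, B 2427, Mg 1451, O 3388, Cl 2298.
Putting it together, IE_2: Mg < Al < Cl < B < O.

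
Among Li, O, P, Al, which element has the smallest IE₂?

Al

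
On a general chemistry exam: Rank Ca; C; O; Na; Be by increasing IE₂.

Consider each +1 ion: Ca⁺ still has 1 valence electron; C⁺ still has 3 valence electrons; O⁺ still has 5 valence electrons; Na⁺ is the bare [Ne] core; Be⁺ still has 1 valence electron.
Breaking into a closed-shell core is much more expensive than removing a leftover valence electron — Na has the largest IE_2 here.
Valence configurations: Ca⁺ [Ar]4s¹, C⁺ [He]2s²2p¹, O⁺ [He]2s²2p³, Be⁺ [He]2s¹.
The numbers (kJ/mol): Ca 1145, C 2353, O 3388, Na 4562, Be 1757.
Hence IE_2: Ca < Be < C < O < Na.

Ca, Be, C, O, Na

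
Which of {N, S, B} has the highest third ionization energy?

The third ionization energy removes an electron from the +2 ion. For each element: N²⁺ still has 3 valence electrons; S²⁺ still has 4 valence electrons; B²⁺ still has 1 valence electron.
All are still removing valence electrons, so compare the +2 ions as you would atoms: IE_3 generally rises across a period (higher Z_eff) and falls down a group (larger shell), subject to the usual subshell exceptions.
Valence configurations: N²⁺ [He]2s²2p¹, S²⁺ [Ne]3s²3p², B²⁺ [He]2s¹.
The numbers (kJ/mol): N 4578, S 3357, B 3660.
Putting it together, IE_3: S < B < N.

N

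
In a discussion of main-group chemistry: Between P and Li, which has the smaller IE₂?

P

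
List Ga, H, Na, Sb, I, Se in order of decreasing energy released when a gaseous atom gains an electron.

H is in period 1, group 1; Na is in period 3, group 1; Ga is in period 4, group 13; Se is in period 4, group 16; Sb is in period 5, group 15; I is in period 5, group 17.
Atoms with high Z_eff and room in the valence shell (especially the halogens) have the most exothermic electron affinities.
Neither a single period nor a single group — weigh both effects.
Na > Ga: the two effects oppose for this pair; the down-group effect wins (53 vs 29 kJ/mol).
H > Na: they share group 1; the group trend gives H the larger value.
Sb > H: period and group pull opposite ways; the across-period shift dominates (103 vs 73 kJ/mol).
Se > Sb: both effects reinforce here, so Se is clearly the higher of the two.
I > Se: the two effects oppose for this pair; the across-period effect wins (295 vs 195 kJ/mol).
Tabulated electron affinity (kJ/mol): H 73, Na 53, Ga 29, Se 195, Sb 103, I 295.
So from highest to lowest: I > Se > Sb > H > Na > Ga.

I > Se > Sb > H > Na > Ga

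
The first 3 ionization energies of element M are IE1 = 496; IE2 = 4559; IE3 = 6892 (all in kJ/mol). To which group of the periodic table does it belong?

Look for the largest jump between consecutive ionization energies: IE2/IE1 ≈ 9.2, far larger than any earlier ratio.
That jump marks the point where a core electron is being removed. So the atom has 1 valence electron.
A main-group element with 1 valence electron is in group 1.

Group 1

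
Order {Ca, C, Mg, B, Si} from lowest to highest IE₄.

After 3 electrons have been removed, what remains? Ca³⁺ is already 1 electron into the core; C³⁺ still has 1 valence electron; Mg³⁺ is already 1 electron into the core; B³⁺ is the bare [He] core; Si³⁺ still has 1 valence electron.
Pulling an electron out of a noble-gas core costs far more than removing a remaining valence electron, so Ca, Mg and B sit at the high end of IE_4.
Valence configurations: C³⁺ [He]2s¹, Si³⁺ [Ne]3s¹.
Approximate IE_4 values (kJ/mol): Ca 6491, C 6223, Mg 10543, B 25026, Si 4356.
So the fourth ionization energies run Si < C < Ca < Mg < B.

Si, C, Ca, Mg, B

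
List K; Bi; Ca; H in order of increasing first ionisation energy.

K < Ca < Bi < H

H is in period 1, group 1; K is in period 4, group 1; Ca is in period 4, group 2; Bi is in period 6, group 15.
Across a period the outer electron is held more tightly (higher IE₁); down a group it sits in a higher shell, more shielded, and comes off more easily.
These span different periods and groups, so the two trends combine.
Ca > K: Ca lies to the right of K in period 4, so the across-period effect alone puts Ca higher.
Bi > Ca: the two effects oppose for this pair; the across-period effect wins (703 vs 590 kJ/mol).
H > Bi: period and group pull opposite ways; the down-group shift dominates (1312 vs 703 kJ/mol).
For reference (kJ/mol): H 1312, K 419, Ca 590, Bi 703.
So from lowest to highest: K < Ca < Bi < H.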